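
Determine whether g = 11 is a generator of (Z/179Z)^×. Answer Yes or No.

Yes

φ(179) = 179 − 1 = 178 = 2 · 89.
Test 11^(178/q) mod 179 for each prime factor q of 178:
11^89 ≡ 178 (mod 179)  [q = 2: ≢ 1 ✓]
11^2 ≡ 121 (mod 179)  [q = 89: ≢ 1 ✓]
All checks pass, so 11 has order 178 and is a primitive root modulo 179.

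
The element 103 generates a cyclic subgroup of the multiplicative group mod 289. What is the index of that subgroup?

16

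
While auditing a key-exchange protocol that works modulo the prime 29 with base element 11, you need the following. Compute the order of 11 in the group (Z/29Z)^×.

28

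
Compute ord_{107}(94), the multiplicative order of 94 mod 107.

The order of 94 must divide φ(107) = 107 − 1 = 106 = 2 · 53.
Divisors of 106: 1, 2, 53, 106.
Check 94^d mod 107 for each divisor in increasing order:
94^1 ≡ 94
94^2 ≡ 62
94^53 ≡ 106
94^106 ≡ 1
The smallest such exponent is 106, so the order of 94 is 106.

106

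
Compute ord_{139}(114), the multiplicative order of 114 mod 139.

138

The order of 114 must divide φ(139) = 139 − 1 = 138 = 2 · 3 · 23.
Divisors of 138: 1, 2, 3, 6, 23, 46, 69, 138.
Compute 114^d (mod 139) for the divisors d until we hit 1:
114^1 ≡ 114 (mod 139)
114^2 ≡ 69 (mod 139)
114^3 ≡ 82 (mod 139)
114^6 ≡ 52 (mod 139)
114^23 ≡ 97 (mod 139)
114^46 ≡ 96 (mod 139)
114^69 ≡ 138 (mod 139)
114^138 ≡ 1 (mod 139) ✓
Hence ord(114) = 138.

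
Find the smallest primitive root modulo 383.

φ(383) = 383 − 1 = 382 = 2 · 191.
g is a primitive root iff g^(382/q) ≢ 1 (mod 383) for each prime q ∈ {2, 191}.
g = 2: 2^191 ≡ 1 — hits 1, so not a primitive root.
g = 3: 3^191 ≡ 1 — hits 1, so not a primitive root.
g = 4: 4^191 ≡ 1 — hits 1, so not a primitive root.
g = 5: 5^191 ≡ 382; 5^2 ≡ 25 — none is 1, so 5 is a primitive root.
So 5 is the smallest generator of (Z/383Z)^×.

5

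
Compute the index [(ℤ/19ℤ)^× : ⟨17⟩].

2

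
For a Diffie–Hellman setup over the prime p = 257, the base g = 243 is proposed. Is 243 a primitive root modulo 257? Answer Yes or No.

Yes

φ(257) = 257 − 1 = 256 = 2^8.
Test 243^(256/q) mod 257 for each prime factor q of 256:
243^128 ≡ 256 (mod 257)  [q = 2: ≢ 1 ✓]
All checks pass, so 243 has order 256 and is a primitive root modulo 257.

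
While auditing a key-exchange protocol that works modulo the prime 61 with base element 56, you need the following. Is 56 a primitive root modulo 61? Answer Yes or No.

φ(61) = 61 − 1 = 60 = 2^2 · 3 · 5.
An element g generates (Z/61Z)^× iff g^(60/q) ≢ 1 (mod 61) for each prime q ∈ {2, 3, 5}.
56^30 ≡ 1 (mod 61)  [q = 2: ≡ 1 ✗]
56^20 ≡ 47 (mod 61)  [q = 3: ≢ 1 ✓]
56^12 ≡ 20 (mod 61)  [q = 5: ≢ 1 ✓]
Since 56^30 ≡ 1, the order of 56 divides 30 < 60, so 56 is not a primitive root.

No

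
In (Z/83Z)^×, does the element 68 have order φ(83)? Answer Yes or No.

No

φ(83) = 83 − 1 = 82 = 2 · 41.
68 is a primitive root mod 83 iff 68^(φ(83)/q) ≢ 1 for every prime q | φ(83), i.e. q ∈ {2, 41}.
68^41 ≡ 1 (mod 83)  [q = 2: ≡ 1 ✗]
68^2 ≡ 59 (mod 83)  [q = 41: ≢ 1 ✓]
Since 68^41 ≡ 1, the order of 68 divides 41 < 82, so 68 is not a primitive root.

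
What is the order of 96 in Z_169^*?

ord(96) | φ(169) = φ(13^2) = 13·(13−1) = 156 = 2^2 · 3 · 13.
Divisors of 156: 1, 2, 3, 4, 6, 12, 13, 26, 39, 52, 78, 156.
Compute 96^d (mod 169) for the divisors d until we hit 1:
96^1 ≡ 96 (mod 169)
96^2 ≡ 90 (mod 169)
96^3 ≡ 21 (mod 169)
96^4 ≡ 157 (mod 169)
96^6 ≡ 103 (mod 169)
96^12 ≡ 131 (mod 169)
96^13 ≡ 70 (mod 169)
96^26 ≡ 168 (mod 169)
96^39 ≡ 99 (mod 169)
96^52 ≡ 1 (mod 169) ✓
The smallest such exponent is 52, so the order of 96 is 52.

52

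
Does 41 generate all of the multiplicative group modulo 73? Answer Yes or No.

No

φ(73) = 73 − 1 = 72 = 2^3 · 3^2.
Test 41^(72/q) mod 73 for each prime factor q of 72:
41^36 ≡ 1 (mod 73)  [q = 2: ≡ 1 ✗]
41^24 ≡ 8 (mod 73)  [q = 3: ≢ 1 ✓]
41^36 ≡ 1 shows ord(41) | 36, strictly less than φ(73); not a primitive root.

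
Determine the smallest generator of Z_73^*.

φ(73) = 73 − 1 = 72 = 2^3 · 3^2.
g is a primitive root iff g^(72/q) ≢ 1 (mod 73) for each prime q ∈ {2, 3}.
g = 2: 2^36 ≡ 1 — hits 1, so not a primitive root.
g = 3: 3^36 ≡ 1 — hits 1, so not a primitive root.
g = 4: 4^36 ≡ 1 — hits 1, so not a primitive root.
g = 5: 5^36 ≡ 72; 5^24 ≡ 8 — none is 1, so 5 is a primitive root.
The smallest primitive root modulo 73 is 5.

5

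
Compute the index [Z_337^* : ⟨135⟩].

3

By Lagrange's theorem, ord_337(135) divides φ(337) = 337 − 1 = 336 = 2^4 · 3 · 7.
Divisors of 336: 1, 2, 3, 4, 6, 7, 8, 12, 14, 16, 21, 24, 28, 42, 48, 56, 84, 112, 168, 336.
Evaluate successive powers at the divisors of 336:
135^1 ≡ 135
135^2 ≡ 27
135^3 ≡ 275
135^4 ≡ 55
135^6 ≡ 137
135^7 ≡ 297
135^8 ≡ 329
135^12 ≡ 234
135^14 ≡ 252
135^16 ≡ 64
135^21 ≡ 30
135^24 ≡ 162
135^28 ≡ 148
135^42 ≡ 226
135^48 ≡ 295
135^56 ≡ 336
135^84 ≡ 189
135^112 ≡ 1
The order of 135 is 112, so the subgroup it generates has 112 elements.
The index is φ(337) / ord(135) = 336 / 112 = 3.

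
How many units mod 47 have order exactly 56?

φ(47) = 47 − 1 = 46 = 2 · 23.
Since (Z/47Z)^× is cyclic of order 46, the number of elements of order d is φ(d) when d | 46 and 0 otherwise.
Since 56 ∤ 46, the count is 0.

0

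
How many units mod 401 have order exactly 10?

4

φ(401) = 401 − 1 = 400 = 2^4 · 5^2.
In a cyclic group of order 400, there are φ(d) elements of order d for each divisor d of 400, and zero for non-divisors.
10 = 2 · 5 divides 400, and φ(10) = 4.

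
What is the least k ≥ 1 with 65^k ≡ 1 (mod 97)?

48

By Lagrange's theorem, ord_97(65) divides φ(97) = 97 − 1 = 96 = 2^5 · 3.
Divisors of 96: 1, 2, 3, 4, 6, 8, 12, 16, 24, 32, 48, 96.
Test each divisor d:
65^1 ≡ 65
65^2 ≡ 54
65^3 ≡ 18
65^4 ≡ 6
65^6 ≡ 33
65^8 ≡ 36
65^12 ≡ 22
65^16 ≡ 35
65^24 ≡ 96
65^32 ≡ 61
65^48 ≡ 1
Therefore the multiplicative order of 65 modulo 97 is 48.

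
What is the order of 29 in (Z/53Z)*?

26

The order of 29 must divide φ(53) = 53 − 1 = 52 = 2^2 · 13.
Divisors of 52: 1, 2, 4, 13, 26, 52.
Compute 29^d (mod 53) for the divisors d until we hit 1:
29^1 ≡ 29 (mod 53)
29^2 ≡ 46 (mod 53)
29^4 ≡ 49 (mod 53)
29^13 ≡ 52 (mod 53)
29^26 ≡ 1 (mod 53) ✓
So ord_53(29) = 26.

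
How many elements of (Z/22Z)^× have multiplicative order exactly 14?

0

φ(22) = φ(2)·φ(11) = 1·10 = 10 = 2 · 5.
(Z/22Z)^× is cyclic (|G| = 10); a cyclic group of order m has exactly φ(d) elements of each order d | m, and none otherwise.
14 does not divide 10, so no element of (Z/22Z)^× has order 14.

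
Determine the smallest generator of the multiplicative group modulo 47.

5

φ(47) = 47 − 1 = 46 = 2 · 23.
Test candidates g = 2, 3, … against the prime factors q ∈ {2, 23} of φ(47): g is a generator iff g^(46/q) ≢ 1 for every such q.
g = 2: 2^23 ≡ 1 — hits 1, so not a primitive root.
g = 3: 3^23 ≡ 1 — hits 1, so not a primitive root.
g = 4: 4^23 ≡ 1 — hits 1, so not a primitive root.
g = 5: 5^23 ≡ 46; 5^2 ≡ 25 — none is 1, so 5 is a primitive root.
So 5 is the smallest generator of (Z/47Z)^×.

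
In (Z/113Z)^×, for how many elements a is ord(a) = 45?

φ(113) = 113 − 1 = 112 = 2^4 · 7.
In a cyclic group of order 112, there are φ(d) elements of order d for each divisor d of 112, and zero for non-divisors.
Here 112 is not a multiple of 45, so there are no elements of order 45.

0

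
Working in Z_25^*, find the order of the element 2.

20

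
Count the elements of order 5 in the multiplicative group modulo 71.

φ(71) = 71 − 1 = 70 = 2 · 5 · 7.
Since (Z/71Z)^× is cyclic of order 70, the number of elements of order d is φ(d) when d | 70 and 0 otherwise.
5 | 70, and φ(5) = 5 − 1 = 4.

4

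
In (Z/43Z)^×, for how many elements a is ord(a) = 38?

φ(43) = 43 − 1 = 42 = 2 · 3 · 7.
(Z/43Z)^× is cyclic (|G| = 42); a cyclic group of order m has exactly φ(d) elements of each order d | m, and none otherwise.
Since 38 ∤ 42, the count is 0.

0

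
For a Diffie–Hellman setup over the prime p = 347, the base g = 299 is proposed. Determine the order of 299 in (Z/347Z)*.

346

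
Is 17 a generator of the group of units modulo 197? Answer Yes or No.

Yes

φ(197) = 197 − 1 = 196 = 2^2 · 7^2.
It suffices to check that the order of 17 is not a proper divisor of 196: compute 17^(196/q) for q ∈ {2, 7}.
17^98 ≡ 196 (mod 197)  [q = 2: ≢ 1 ✓]
17^28 ≡ 114 (mod 197)  [q = 7: ≢ 1 ✓]
All checks pass, so 17 has order 196 and is a primitive root modulo 197.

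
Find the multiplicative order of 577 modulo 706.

352

ord(577) | φ(706) = φ(2)·φ(353) = 1·352 = 352 = 2^5 · 11.
Divisors of 352: 1, 2, 4, 8, 11, 16, 22, 32, 44, 88, 176, 352.
Evaluate successive powers at the divisors of 352:
577^1 ≡ 577 (mod 706)
577^2 ≡ 403 (mod 706)
577^4 ≡ 29 (mod 706)
577^8 ≡ 135 (mod 706)
577^11 ≡ 101 (mod 706)
577^16 ≡ 575 (mod 706)
577^22 ≡ 317 (mod 706)
577^32 ≡ 217 (mod 706)
577^44 ≡ 237 (mod 706)
577^88 ≡ 395 (mod 706)
577^176 ≡ 705 (mod 706)
577^352 ≡ 1 (mod 706) ✓
Therefore the multiplicative order of 577 modulo 706 is 352.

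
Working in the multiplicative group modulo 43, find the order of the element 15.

By Lagrange's theorem, ord_43(15) divides φ(43) = 43 − 1 = 42 = 2 · 3 · 7.
Divisors of 42: 1, 2, 3, 6, 7, 14, 21, 42.
Test each divisor d:
15^1 ≡ 15
15^2 ≡ 10
15^3 ≡ 21
15^6 ≡ 11
15^7 ≡ 36
15^14 ≡ 6
15^21 ≡ 1
Hence ord(15) = 21.

21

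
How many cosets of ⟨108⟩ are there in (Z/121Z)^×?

2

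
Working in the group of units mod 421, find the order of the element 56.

Since 56 ∈ (Z/421Z)^×, its order divides φ(421) = 421 − 1 = 420 = 2^2 · 3 · 5 · 7.
Divisors of 420: 1, 2, 3, 4, 5, 6, 7, 10, 12, 14, 15, 20, 21, 28, 30, 35, 42, 60, 70, 84, 105, 140, 210, 420.
Evaluate successive powers at the divisors of 420:
56^1 ≡ 56 (mod 421)
56^2 ≡ 189 (mod 421)
56^3 ≡ 59 (mod 421)
56^4 ≡ 357 (mod 421)
56^5 ≡ 205 (mod 421)
56^6 ≡ 113 (mod 421)
56^7 ≡ 13 (mod 421)
56^10 ≡ 346 (mod 421)
56^12 ≡ 139 (mod 421)
56^14 ≡ 169 (mod 421)
56^15 ≡ 202 (mod 421)
56^20 ≡ 152 (mod 421)
56^21 ≡ 92 (mod 421)
56^28 ≡ 354 (mod 421)
56^30 ≡ 388 (mod 421)
56^35 ≡ 392 (mod 421)
56^42 ≡ 44 (mod 421)
56^60 ≡ 247 (mod 421)
56^70 ≡ 420 (mod 421)
56^84 ≡ 252 (mod 421)
56^105 ≡ 29 (mod 421)
56^140 ≡ 1 (mod 421) ✓
The smallest such exponent is 140, so the order of 56 is 140.

140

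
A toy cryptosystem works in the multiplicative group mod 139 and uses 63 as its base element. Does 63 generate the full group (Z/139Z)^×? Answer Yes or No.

φ(139) = 139 − 1 = 138 = 2 · 3 · 23.
It suffices to check that the order of 63 is not a proper divisor of 138: compute 63^(138/q) for q ∈ {2, 3, 23}.
63^69 ≡ 1 (mod 139)  [q = 2: ≡ 1 ✗]
63^46 ≡ 1 (mod 139)  [q = 3: ≡ 1 ✗]
63^6 ≡ 57 (mod 139)  [q = 23: ≢ 1 ✓]
The check at q = 2 fails, so 63 generates a proper subgroup.

No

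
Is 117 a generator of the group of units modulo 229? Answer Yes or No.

φ(229) = 229 − 1 = 228 = 2^2 · 3 · 19.
Test 117^(228/q) mod 229 for each prime factor q of 228:
117^114 ≡ 228 (mod 229)  [q = 2: ≢ 1 ✓]
117^76 ≡ 94 (mod 229)  [q = 3: ≢ 1 ✓]
117^12 ≡ 165 (mod 229)  [q = 19: ≢ 1 ✓]
None equal 1, so ord_229(117) = 228: 117 is a primitive root.

Yes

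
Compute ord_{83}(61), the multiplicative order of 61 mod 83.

41

ord(61) | φ(83) = 83 − 1 = 82 = 2 · 41.
Divisors of 82: 1, 2, 41, 82.
Evaluate successive powers at the divisors of 82:
61^1 ≡ 61 (mod 83)
61^2 ≡ 69 (mod 83)
61^41 ≡ 1 (mod 83) ✓
Therefore the multiplicative order of 61 modulo 83 is 41.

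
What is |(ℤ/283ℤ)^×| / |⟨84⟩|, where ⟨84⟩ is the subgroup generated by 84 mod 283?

ord(84) | φ(283) = 283 − 1 = 282 = 2 · 3 · 47.
Divisors of 282: 1, 2, 3, 6, 47, 94, 141, 282.
Check 84^d mod 283 for each divisor in increasing order:
84^1 ≡ 84
84^2 ≡ 264
84^3 ≡ 102
84^6 ≡ 216
84^47 ≡ 282
84^94 ≡ 1
The order of 84 is 94, so the subgroup it generates has 94 elements.
The index is φ(283) / ord(84) = 282 / 94 = 3.

3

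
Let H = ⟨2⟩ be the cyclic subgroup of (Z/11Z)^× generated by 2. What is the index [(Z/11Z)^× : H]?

By Lagrange's theorem, ord_11(2) divides φ(11) = 11 − 1 = 10 = 2 · 5.
Divisors of 10: 1, 2, 5, 10.
Evaluate successive powers at the divisors of 10:
2^1 ≡ 2
2^2 ≡ 4
2^5 ≡ 10
2^10 ≡ 1
The order of 2 is 10, so the subgroup it generates has 10 elements.
The index is φ(11) / ord(2) = 10 / 10 = 1.

1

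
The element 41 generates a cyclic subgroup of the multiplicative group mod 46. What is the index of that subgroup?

2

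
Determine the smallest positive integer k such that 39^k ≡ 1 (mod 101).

The order of 39 must divide φ(101) = 101 − 1 = 100 = 2^2 · 5^2.
Divisors of 100: 1, 2, 4, 5, 10, 20, 25, 50, 100.
Check 39^d mod 101 for each divisor in increasing order:
39^1 ≡ 39 (mod 101)
39^2 ≡ 6 (mod 101)
39^4 ≡ 36 (mod 101)
39^5 ≡ 91 (mod 101)
39^10 ≡ 100 (mod 101)
39^20 ≡ 1 (mod 101) ✓
The smallest such exponent is 20, so the order of 39 is 20.

20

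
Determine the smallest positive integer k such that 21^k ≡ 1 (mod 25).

5

Since 21 ∈ (Z/25Z)^×, its order divides φ(25) = φ(5^2) = 5·(5−1) = 20 = 2^2 · 5.
Divisors of 20: 1, 2, 4, 5, 10, 20.
Test each divisor d:
21^1 ≡ 21 (mod 25)
21^2 ≡ 16 (mod 25)
21^4 ≡ 6 (mod 25)
21^5 ≡ 1 (mod 25) ✓
Therefore the multiplicative order of 21 modulo 25 is 5.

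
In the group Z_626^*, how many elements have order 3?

φ(626) = φ(2)·φ(313) = 1·312 = 312 = 2^3 · 3 · 13.
In a cyclic group of order 312, there are φ(d) elements of order d for each divisor d of 312, and zero for non-divisors.
3 | 312, and φ(3) = 3 − 1 = 2.

2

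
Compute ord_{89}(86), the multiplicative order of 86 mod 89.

88

The order of 86 must divide φ(89) = 89 − 1 = 88 = 2^3 · 11.
Divisors of 88: 1, 2, 4, 8, 11, 22, 44, 88.
Test each divisor d:
86^1 ≡ 86 (mod 89)
86^2 ≡ 9 (mod 89)
86^4 ≡ 81 (mod 89)
86^8 ≡ 64 (mod 89)
86^11 ≡ 52 (mod 89)
86^22 ≡ 34 (mod 89)
86^44 ≡ 88 (mod 89)
86^88 ≡ 1 (mod 89) ✓
Hence ord(86) = 88.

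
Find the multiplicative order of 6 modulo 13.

12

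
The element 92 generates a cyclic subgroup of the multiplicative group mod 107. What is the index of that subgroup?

2

The order of 92 must divide φ(107) = 107 − 1 = 106 = 2 · 53.
Divisors of 106: 1, 2, 53, 106.
Evaluate successive powers at the divisors of 106:
92^1 ≡ 92
92^2 ≡ 11
92^53 ≡ 1
The order of 92 is 53, so the subgroup it generates has 53 elements.
Index = |(Z/107Z)^×| / |⟨92⟩| = 106 / 53 = 2.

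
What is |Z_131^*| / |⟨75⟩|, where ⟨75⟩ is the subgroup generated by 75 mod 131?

ord(75) | φ(131) = 131 − 1 = 130 = 2 · 5 · 13.
Divisors of 130: 1, 2, 5, 10, 13, 26, 65, 130.
Evaluate successive powers at the divisors of 130:
75^1 ≡ 75
75^2 ≡ 123
75^5 ≡ 84
75^10 ≡ 113
75^13 ≡ 58
75^26 ≡ 89
75^65 ≡ 1
The order of 75 is 65, so the subgroup it generates has 65 elements.
[(Z/131Z)^× : ⟨75⟩] = 130/65 = 2.

2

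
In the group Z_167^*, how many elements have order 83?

φ(167) = 167 − 1 = 166 = 2 · 83.
(Z/167Z)^× is cyclic (|G| = 166); a cyclic group of order m has exactly φ(d) elements of each order d | m, and none otherwise.
83 | 166, and φ(83) = 83 − 1 = 82.

82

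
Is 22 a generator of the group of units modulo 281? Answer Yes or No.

Yes

φ(281) = 281 − 1 = 280 = 2^3 · 5 · 7.
An element g generates (Z/281Z)^× iff g^(280/q) ≢ 1 (mod 281) for each prime q ∈ {2, 5, 7}.
22^140 ≡ 280 (mod 281)  [q = 2: ≢ 1 ✓]
22^56 ≡ 90 (mod 281)  [q = 5: ≢ 1 ✓]
22^40 ≡ 181 (mod 281)  [q = 7: ≢ 1 ✓]
None equal 1, so ord_281(22) = 280: 22 is a primitive root.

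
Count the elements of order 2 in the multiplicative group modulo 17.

φ(17) = 17 − 1 = 16 = 2^4.
(Z/17Z)^× is cyclic (|G| = 16); a cyclic group of order m has exactly φ(d) elements of each order d | m, and none otherwise.
2 | 16, and φ(2) = 2 − 1 = 1.

1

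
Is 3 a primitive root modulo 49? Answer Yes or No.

φ(49) = φ(7^2) = 7·(7−1) = 42 = 2 · 3 · 7.
3 is a primitive root mod 49 iff 3^(φ(49)/q) ≢ 1 for every prime q | φ(49), i.e. q ∈ {2, 3, 7}.
3^21 ≡ 48 (mod 49)  [q = 2: ≢ 1 ✓]
3^14 ≡ 30 (mod 49)  [q = 3: ≢ 1 ✓]
3^6 ≡ 43 (mod 49)  [q = 7: ≢ 1 ✓]
None equal 1, so ord_49(3) = 42: 3 is a primitive root.

Yes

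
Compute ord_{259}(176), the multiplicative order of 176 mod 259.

18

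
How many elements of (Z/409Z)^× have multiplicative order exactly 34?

16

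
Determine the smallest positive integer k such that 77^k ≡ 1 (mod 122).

Since 77 ∈ (Z/122Z)^×, its order divides φ(122) = φ(2)·φ(61) = 1·60 = 60 = 2^2 · 3 · 5.
Divisors of 60: 1, 2, 3, 4, 5, 6, 10, 12, 15, 20, 30, 60.
Test each divisor d:
77^1 ≡ 77
77^2 ≡ 73
77^3 ≡ 9
77^4 ≡ 83
77^5 ≡ 47
77^6 ≡ 81
77^10 ≡ 13
77^12 ≡ 95
77^15 ≡ 1
Therefore the multiplicative order of 77 modulo 122 is 15.

15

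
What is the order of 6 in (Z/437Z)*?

ord(6) | φ(437) = φ(19·23) = (19−1)·(23−1) = 18·22 = 396 = 2^2 · 3^2 · 11.
Divisors of 396: 1, 2, 3, 4, 6, 9, 11, 12, 18, 22, 33, 36, 44, 66, 99, 132, 198, 396.
Compute 6^d (mod 437) for the divisors d until we hit 1:
6^1 ≡ 6
6^2 ≡ 36
6^3 ≡ 216
6^4 ≡ 422
6^6 ≡ 334
6^9 ≡ 39
6^11 ≡ 93
6^12 ≡ 121
6^18 ≡ 210
6^22 ≡ 346
6^33 ≡ 277
6^36 ≡ 400
6^44 ≡ 415
6^66 ≡ 254
6^99 ≡ 1
So ord_437(6) = 99.

99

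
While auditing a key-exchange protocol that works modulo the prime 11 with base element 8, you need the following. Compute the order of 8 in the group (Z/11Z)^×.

10

The order of 8 must divide φ(11) = 11 − 1 = 10 = 2 · 5.
Divisors of 10: 1, 2, 5, 10.
Evaluate successive powers at the divisors of 10:
8^1 ≡ 8
8^2 ≡ 9
8^5 ≡ 10
8^10 ≡ 1
The smallest such exponent is 10, so the order of 8 is 10.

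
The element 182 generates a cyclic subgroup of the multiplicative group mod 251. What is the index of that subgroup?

5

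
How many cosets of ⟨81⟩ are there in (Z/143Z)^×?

By Lagrange's theorem, ord_143(81) divides φ(143) = φ(11·13) = (11−1)·(13−1) = 10·12 = 120 = 2^3 · 3 · 5.
Divisors of 120: 1, 2, 3, 4, 5, 6, 8, 10, 12, 15, 20, 24, 30, 40, 60, 120.
Test each divisor d:
81^1 ≡ 81 (mod 143)
81^2 ≡ 126 (mod 143)
81^3 ≡ 53 (mod 143)
81^4 ≡ 3 (mod 143)
81^5 ≡ 100 (mod 143)
81^6 ≡ 92 (mod 143)
81^8 ≡ 9 (mod 143)
81^10 ≡ 133 (mod 143)
81^12 ≡ 27 (mod 143)
81^15 ≡ 1 (mod 143) ✓
Thus |⟨81⟩| = ord(81) = 15.
[(Z/143Z)^× : ⟨81⟩] = 120/15 = 8.

8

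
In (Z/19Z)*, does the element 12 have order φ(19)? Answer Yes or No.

φ(19) = 19 − 1 = 18 = 2 · 3^2.
An element g generates (Z/19Z)^× iff g^(18/q) ≢ 1 (mod 19) for each prime q ∈ {2, 3}.
12^9 ≡ 18 (mod 19)  [q = 2: ≢ 1 ✓]
12^6 ≡ 1 (mod 19)  [q = 3: ≡ 1 ✗]
Since 12^6 ≡ 1, the order of 12 divides 6 < 18, so 12 is not a primitive root.

No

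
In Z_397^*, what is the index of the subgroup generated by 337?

3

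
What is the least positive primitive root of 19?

2

φ(19) = 19 − 1 = 18 = 2 · 3^2.
g is a primitive root iff g^(18/q) ≢ 1 (mod 19) for each prime q ∈ {2, 3}.
g = 2: 2^9 ≡ 18; 2^6 ≡ 7 — none is 1, so 2 is a primitive root.
Hence the least primitive root of 19 is 2.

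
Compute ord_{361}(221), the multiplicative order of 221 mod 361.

By Lagrange's theorem, ord_361(221) divides φ(361) = φ(19^2) = 19·(19−1) = 342 = 2 · 3^2 · 19.
Divisors of 342: 1, 2, 3, 6, 9, 18, 19, 38, 57, 114, 171, 342.
Test each divisor d:
221^1 ≡ 221
221^2 ≡ 106
221^3 ≡ 322
221^6 ≡ 77
221^9 ≡ 246
221^18 ≡ 229
221^19 ≡ 69
221^38 ≡ 68
221^57 ≡ 360
221^114 ≡ 1
The smallest such exponent is 114, so the order of 221 is 114.

114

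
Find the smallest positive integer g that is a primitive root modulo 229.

φ(229) = 229 − 1 = 228 = 2^2 · 3 · 19.
Test candidates g = 2, 3, … against the prime factors q ∈ {2, 3, 19} of φ(229): g is a generator iff g^(228/q) ≢ 1 for every such q.
g = 2: 2^114 ≡ 228; 2^76 ≡ 1 — hits 1, so not a primitive root.
g = 3: 3^114 ≡ 1 — hits 1, so not a primitive root.
g = 4: 4^114 ≡ 1 — hits 1, so not a primitive root.
g = 5: 5^114 ≡ 1 — hits 1, so not a primitive root.
g = 6: 6^114 ≡ 228; 6^76 ≡ 134; 6^12 ≡ 165 — none is 1, so 6 is a primitive root.
Hence the least primitive root of 229 is 6.

6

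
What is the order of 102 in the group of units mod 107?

53

ord(102) | φ(107) = 107 − 1 = 106 = 2 · 53.
Divisors of 106: 1, 2, 53, 106.
Check 102^d mod 107 for each divisor in increasing order:
102^1 ≡ 102 (mod 107)
102^2 ≡ 25 (mod 107)
102^53 ≡ 1 (mod 107) ✓
Hence ord(102) = 53.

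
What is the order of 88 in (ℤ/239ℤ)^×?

119

ord(88) | φ(239) = 239 − 1 = 238 = 2 · 7 · 17.
Divisors of 238: 1, 2, 7, 14, 17, 34, 119, 238.
Test each divisor d:
88^1 ≡ 88
88^2 ≡ 96
88^7 ≡ 128
88^14 ≡ 132
88^17 ≡ 201
88^34 ≡ 10
88^119 ≡ 1
Therefore the multiplicative order of 88 modulo 239 is 119.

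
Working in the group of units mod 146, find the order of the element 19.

36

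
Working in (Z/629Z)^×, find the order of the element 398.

The order of 398 must divide φ(629) = φ(17·37) = (17−1)·(37−1) = 16·36 = 576 = 2^6 · 3^2.
Divisors of 576: 1, 2, 3, 4, 6, 8, 9, 12, 16, 18, 24, 32, 36, 48, 64, 72, 96, 144, 192, 288, 576.
Evaluate successive powers at the divisors of 576:
398^1 ≡ 398
398^2 ≡ 525
398^3 ≡ 122
398^4 ≡ 123
398^6 ≡ 417
398^8 ≡ 33
398^9 ≡ 554
398^12 ≡ 285
398^16 ≡ 460
398^18 ≡ 593
398^24 ≡ 84
398^32 ≡ 256
398^36 ≡ 38
398^48 ≡ 137
398^64 ≡ 120
398^72 ≡ 186
398^96 ≡ 528
398^144 ≡ 1
So ord_629(398) = 144.

144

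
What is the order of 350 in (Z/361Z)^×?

114

The order of 350 must divide φ(361) = φ(19^2) = 19·(19−1) = 342 = 2 · 3^2 · 19.
Divisors of 342: 1, 2, 3, 6, 9, 18, 19, 38, 57, 114, 171, 342.
Evaluate successive powers at the divisors of 342:
350^1 ≡ 350 (mod 361)
350^2 ≡ 121 (mod 361)
350^3 ≡ 113 (mod 361)
350^6 ≡ 134 (mod 361)
350^9 ≡ 341 (mod 361)
350^18 ≡ 39 (mod 361)
350^19 ≡ 293 (mod 361)
350^38 ≡ 292 (mod 361)
350^57 ≡ 360 (mod 361)
350^114 ≡ 1 (mod 361) ✓
Hence ord(350) = 114.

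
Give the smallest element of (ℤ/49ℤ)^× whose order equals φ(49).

3

φ(49) = φ(7^2) = 7·(7−1) = 42 = 2 · 3 · 7.
Test candidates g = 2, 3, … against the prime factors q ∈ {2, 3, 7} of φ(49): g is a generator iff g^(42/q) ≢ 1 for every such q.
g = 2: 2^21 ≡ 1 — hits 1, so not a primitive root.
g = 3: 3^21 ≡ 48; 3^14 ≡ 30; 3^6 ≡ 43 — none is 1, so 3 is a primitive root.
So 3 is the smallest generator of (Z/49Z)^×.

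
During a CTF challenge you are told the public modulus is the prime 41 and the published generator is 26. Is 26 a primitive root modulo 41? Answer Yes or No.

Yes

φ(41) = 41 − 1 = 40 = 2^3 · 5.
26 is a primitive root mod 41 iff 26^(φ(41)/q) ≢ 1 for every prime q | φ(41), i.e. q ∈ {2, 5}.
26^20 ≡ 40 (mod 41)  [q = 2: ≢ 1 ✓]
26^8 ≡ 18 (mod 41)  [q = 5: ≢ 1 ✓]
None equal 1, so ord_41(26) = 40: 26 is a primitive root.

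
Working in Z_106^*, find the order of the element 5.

ord(5) | φ(106) = φ(2)·φ(53) = 1·52 = 52 = 2^2 · 13.
Divisors of 52: 1, 2, 4, 13, 26, 52.
Check 5^d mod 106 for each divisor in increasing order:
5^1 ≡ 5 (mod 106)
5^2 ≡ 25 (mod 106)
5^4 ≡ 95 (mod 106)
5^13 ≡ 23 (mod 106)
5^26 ≡ 105 (mod 106)
5^52 ≡ 1 (mod 106) ✓
The smallest such exponent is 52, so the order of 5 is 52.

52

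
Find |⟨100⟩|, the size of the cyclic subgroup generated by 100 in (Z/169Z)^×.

Since 100 ∈ (Z/169Z)^×, its order divides φ(169) = φ(13^2) = 13·(13−1) = 156 = 2^2 · 3 · 13.
Divisors of 156: 1, 2, 3, 4, 6, 12, 13, 26, 39, 52, 78, 156.
Test each divisor d:
100^1 ≡ 100
100^2 ≡ 29
100^3 ≡ 27
100^4 ≡ 165
100^6 ≡ 53
100^12 ≡ 105
100^13 ≡ 22
100^26 ≡ 146
100^39 ≡ 1
The smallest such exponent is 39, so the order of 100 is 39.

39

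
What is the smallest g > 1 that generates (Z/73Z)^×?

5

φ(73) = 73 − 1 = 72 = 2^3 · 3^2.
g is a primitive root iff g^(72/q) ≢ 1 (mod 73) for each prime q ∈ {2, 3}.
g = 2: 2^36 ≡ 1 — hits 1, so not a primitive root.
g = 3: 3^36 ≡ 1 — hits 1, so not a primitive root.
g = 4: 4^36 ≡ 1 — hits 1, so not a primitive root.
g = 5: 5^36 ≡ 72; 5^24 ≡ 8 — none is 1, so 5 is a primitive root.
So 5 is the smallest generator of (Z/73Z)^×.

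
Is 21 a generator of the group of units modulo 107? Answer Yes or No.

Yes

φ(107) = 107 − 1 = 106 = 2 · 53.
21 is a primitive root mod 107 iff 21^(φ(107)/q) ≢ 1 for every prime q | φ(107), i.e. q ∈ {2, 53}.
21^53 ≡ 106 (mod 107)  [q = 2: ≢ 1 ✓]
21^2 ≡ 13 (mod 107)  [q = 53: ≢ 1 ✓]
None equal 1, so ord_107(21) = 106: 21 is a primitive root.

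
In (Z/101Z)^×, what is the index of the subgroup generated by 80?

4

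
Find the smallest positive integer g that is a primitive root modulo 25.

φ(25) = φ(5^2) = 5·(5−1) = 20 = 2^2 · 5.
g is a primitive root iff g^(20/q) ≢ 1 (mod 25) for each prime q ∈ {2, 5}.
g = 2: 2^10 ≡ 24; 2^4 ≡ 16 — none is 1, so 2 is a primitive root.
So 2 is the smallest generator of (Z/25Z)^×.

2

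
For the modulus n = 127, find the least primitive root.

φ(127) = 127 − 1 = 126 = 2 · 3^2 · 7.
g is a primitive root iff g^(126/q) ≢ 1 (mod 127) for each prime q ∈ {2, 3, 7}.
g = 2: 2^63 ≡ 1 — hits 1, so not a primitive root.
g = 3: 3^63 ≡ 126; 3^42 ≡ 107; 3^18 ≡ 4 — none is 1, so 3 is a primitive root.
Hence the least primitive root of 127 is 3.

3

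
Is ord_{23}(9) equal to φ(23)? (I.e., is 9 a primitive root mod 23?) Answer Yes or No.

No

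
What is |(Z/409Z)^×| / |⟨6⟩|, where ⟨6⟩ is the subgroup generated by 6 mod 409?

24

ord(6) | φ(409) = 409 − 1 = 408 = 2^3 · 3 · 17.
Divisors of 408: 1, 2, 3, 4, 6, 8, 12, 17, 24, 34, 51, 68, 102, 136, 204, 408.
Test each divisor d:
6^1 ≡ 6 (mod 409)
6^2 ≡ 36 (mod 409)
6^3 ≡ 216 (mod 409)
6^4 ≡ 69 (mod 409)
6^6 ≡ 30 (mod 409)
6^8 ≡ 262 (mod 409)
6^12 ≡ 82 (mod 409)
6^17 ≡ 1 (mod 409) ✓
Thus |⟨6⟩| = ord(6) = 17.
[(Z/409Z)^× : ⟨6⟩] = 408/17 = 24.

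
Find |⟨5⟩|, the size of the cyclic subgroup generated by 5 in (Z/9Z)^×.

6

Since 5 ∈ (Z/9Z)^×, its order divides φ(9) = φ(3^2) = 3·(3−1) = 6 = 2 · 3.
Divisors of 6: 1, 2, 3, 6.
Check 5^d mod 9 for each divisor in increasing order:
5^1 ≡ 5 (mod 9)
5^2 ≡ 7 (mod 9)
5^3 ≡ 8 (mod 9)
5^6 ≡ 1 (mod 9) ✓
The smallest such exponent is 6, so the order of 5 is 6.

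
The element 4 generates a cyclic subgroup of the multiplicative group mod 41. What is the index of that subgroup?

4

Since 4 ∈ (Z/41Z)^×, its order divides φ(41) = 41 − 1 = 40 = 2^3 · 5.
Divisors of 40: 1, 2, 4, 5, 8, 10, 20, 40.
Compute 4^d (mod 41) for the divisors d until we hit 1:
4^1 ≡ 4
4^2 ≡ 16
4^4 ≡ 10
4^5 ≡ 40
4^8 ≡ 18
4^10 ≡ 1
The order of 4 is 10, so the subgroup it generates has 10 elements.
[(Z/41Z)^× : ⟨4⟩] = 40/10 = 4.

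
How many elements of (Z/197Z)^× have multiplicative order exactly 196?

84

φ(197) = 197 − 1 = 196 = 2^2 · 7^2.
(Z/197Z)^× is cyclic (|G| = 196); a cyclic group of order m has exactly φ(d) elements of each order d | m, and none otherwise.
196 = 2^2 · 7^2 divides 196, and φ(196) = 84.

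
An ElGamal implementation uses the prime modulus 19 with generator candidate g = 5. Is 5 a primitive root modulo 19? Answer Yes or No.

No

φ(19) = 19 − 1 = 18 = 2 · 3^2.
It suffices to check that the order of 5 is not a proper divisor of 18: compute 5^(18/q) for q ∈ {2, 3}.
5^9 ≡ 1 (mod 19)  [q = 2: ≡ 1 ✗]
5^6 ≡ 7 (mod 19)  [q = 3: ≢ 1 ✓]
The check at q = 2 fails, so 5 generates a proper subgroup.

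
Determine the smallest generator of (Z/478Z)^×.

φ(478) = φ(2)·φ(239) = 1·238 = 238 = 2 · 7 · 17.
g is a primitive root iff g^(238/q) ≢ 1 (mod 478) for each prime q ∈ {2, 7, 17}.
g = 2: gcd(2, 478) = 2 > 1, not a unit — skip.
g = 3: 3^119 ≡ 1 — hits 1, so not a primitive root.
g = 4: gcd(4, 478) = 2 > 1, not a unit — skip.
g = 5: 5^119 ≡ 1 — hits 1, so not a primitive root.
g = 6: gcd(6, 478) = 2 > 1, not a unit — skip.
g = 7: 7^119 ≡ 477; 7^34 ≡ 263; 7^14 ≡ 211 — none is 1, so 7 is a primitive root.
Hence the least primitive root of 478 is 7.

7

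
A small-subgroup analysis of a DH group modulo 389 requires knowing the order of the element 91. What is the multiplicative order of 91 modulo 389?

The order of 91 must divide φ(389) = 389 − 1 = 388 = 2^2 · 97.
Divisors of 388: 1, 2, 4, 97, 194, 388.
Check 91^d mod 389 for each divisor in increasing order:
91^1 ≡ 91
91^2 ≡ 112
91^4 ≡ 96
91^97 ≡ 1
Hence ord(91) = 97.

97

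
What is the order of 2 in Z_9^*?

6

The order of 2 must divide φ(9) = φ(3^2) = 3·(3−1) = 6 = 2 · 3.
Divisors of 6: 1, 2, 3, 6.
Compute 2^d (mod 9) for the divisors d until we hit 1:
2^1 ≡ 2
2^2 ≡ 4
2^3 ≡ 8
2^6 ≡ 1
The smallest such exponent is 6, so the order of 2 is 6.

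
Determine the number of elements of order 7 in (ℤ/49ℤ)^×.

φ(49) = φ(7^2) = 7·(7−1) = 42 = 2 · 3 · 7.
In a cyclic group of order 42, there are φ(d) elements of order d for each divisor d of 42, and zero for non-divisors.
7 | 42, and φ(7) = 7 − 1 = 6.

6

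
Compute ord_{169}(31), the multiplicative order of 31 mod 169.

52

The order of 31 must divide φ(169) = φ(13^2) = 13·(13−1) = 156 = 2^2 · 3 · 13.
Divisors of 156: 1, 2, 3, 4, 6, 12, 13, 26, 39, 52, 78, 156.
Compute 31^d (mod 169) for the divisors d until we hit 1:
31^1 ≡ 31
31^2 ≡ 116
31^3 ≡ 47
31^4 ≡ 105
31^6 ≡ 12
31^12 ≡ 144
31^13 ≡ 70
31^26 ≡ 168
31^39 ≡ 99
31^52 ≡ 1
Hence ord(31) = 52.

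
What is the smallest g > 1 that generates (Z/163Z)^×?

2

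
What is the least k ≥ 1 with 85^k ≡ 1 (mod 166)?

82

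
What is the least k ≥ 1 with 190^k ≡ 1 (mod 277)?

By Lagrange's theorem, ord_277(190) divides φ(277) = 277 − 1 = 276 = 2^2 · 3 · 23.
Divisors of 276: 1, 2, 3, 4, 6, 12, 23, 46, 69, 92, 138, 276.
Evaluate successive powers at the divisors of 276:
190^1 ≡ 190
190^2 ≡ 90
190^3 ≡ 203
190^4 ≡ 67
190^6 ≡ 213
190^12 ≡ 218
190^23 ≡ 116
190^46 ≡ 160
190^69 ≡ 1
Therefore the multiplicative order of 190 modulo 277 is 69.

69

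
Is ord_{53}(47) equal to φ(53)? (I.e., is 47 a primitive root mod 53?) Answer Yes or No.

φ(53) = 53 − 1 = 52 = 2^2 · 13.
Test 47^(52/q) mod 53 for each prime factor q of 52:
47^26 ≡ 1 (mod 53)  [q = 2: ≡ 1 ✗]
47^4 ≡ 24 (mod 53)  [q = 13: ≢ 1 ✓]
Since 47^26 ≡ 1, the order of 47 divides 26 < 52, so 47 is not a primitive root.

No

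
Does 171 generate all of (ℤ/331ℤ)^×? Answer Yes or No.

No

φ(331) = 331 − 1 = 330 = 2 · 3 · 5 · 11.
Test 171^(330/q) mod 331 for each prime factor q of 330:
171^165 ≡ 1 (mod 331)  [q = 2: ≡ 1 ✗]
171^110 ≡ 299 (mod 331)  [q = 3: ≢ 1 ✓]
171^66 ≡ 64 (mod 331)  [q = 5: ≢ 1 ✓]
171^30 ≡ 180 (mod 331)  [q = 11: ≢ 1 ✓]
Since 171^165 ≡ 1, the order of 171 divides 165 < 330, so 171 is not a primitive root.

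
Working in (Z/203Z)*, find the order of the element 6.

14

The order of 6 must divide φ(203) = φ(7·29) = (7−1)·(29−1) = 6·28 = 168 = 2^3 · 3 · 7.
Divisors of 168: 1, 2, 3, 4, 6, 7, 8, 12, 14, 21, 24, 28, 42, 56, 84, 168.
Evaluate successive powers at the divisors of 168:
6^1 ≡ 6 (mod 203)
6^2 ≡ 36 (mod 203)
6^3 ≡ 13 (mod 203)
6^4 ≡ 78 (mod 203)
6^6 ≡ 169 (mod 203)
6^7 ≡ 202 (mod 203)
6^8 ≡ 197 (mod 203)
6^12 ≡ 141 (mod 203)
6^14 ≡ 1 (mod 203) ✓
Therefore the multiplicative order of 6 modulo 203 is 14.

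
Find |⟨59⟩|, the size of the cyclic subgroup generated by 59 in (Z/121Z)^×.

By Lagrange's theorem, ord_121(59) divides φ(121) = φ(11^2) = 11·(11−1) = 110 = 2 · 5 · 11.
Divisors of 110: 1, 2, 5, 10, 11, 22, 55, 110.
Check 59^d mod 121 for each divisor in increasing order:
59^1 ≡ 59 (mod 121)
59^2 ≡ 93 (mod 121)
59^5 ≡ 34 (mod 121)
59^10 ≡ 67 (mod 121)
59^11 ≡ 81 (mod 121)
59^22 ≡ 27 (mod 121)
59^55 ≡ 1 (mod 121) ✓
So ord_121(59) = 55.

55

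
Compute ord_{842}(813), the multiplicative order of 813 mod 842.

Since 813 ∈ (Z/842Z)^×, its order divides φ(842) = φ(2)·φ(421) = 1·420 = 420 = 2^2 · 3 · 5 · 7.
Divisors of 420: 1, 2, 3, 4, 5, 6, 7, 10, 12, 14, 15, 20, 21, 28, 30, 35, 42, 60, 70, 84, 105, 140, 210, 420.
Check 813^d mod 842 for each divisor in increasing order:
813^1 ≡ 813 (mod 842)
813^2 ≡ 841 (mod 842)
813^3 ≡ 29 (mod 842)
813^4 ≡ 1 (mod 842) ✓
The smallest such exponent is 4, so the order of 813 is 4.

4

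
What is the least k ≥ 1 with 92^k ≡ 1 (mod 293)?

292

By Lagrange's theorem, ord_293(92) divides φ(293) = 293 − 1 = 292 = 2^2 · 73.
Divisors of 292: 1, 2, 4, 73, 146, 292.
Check 92^d mod 293 for each divisor in increasing order:
92^1 ≡ 92 (mod 293)
92^2 ≡ 260 (mod 293)
92^4 ≡ 210 (mod 293)
92^73 ≡ 138 (mod 293)
92^146 ≡ 292 (mod 293)
92^292 ≡ 1 (mod 293) ✓
Therefore the multiplicative order of 92 modulo 293 is 292.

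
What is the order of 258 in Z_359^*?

358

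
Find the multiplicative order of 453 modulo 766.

382

ord(453) | φ(766) = φ(2)·φ(383) = 1·382 = 382 = 2 · 191.
Divisors of 382: 1, 2, 191, 382.
Test each divisor d:
453^1 ≡ 453 (mod 766)
453^2 ≡ 687 (mod 766)
453^191 ≡ 765 (mod 766)
453^382 ≡ 1 (mod 766) ✓
Therefore the multiplicative order of 453 modulo 766 is 382.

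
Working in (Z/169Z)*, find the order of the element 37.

ord(37) | φ(169) = φ(13^2) = 13·(13−1) = 156 = 2^2 · 3 · 13.
Divisors of 156: 1, 2, 3, 4, 6, 12, 13, 26, 39, 52, 78, 156.
Evaluate successive powers at the divisors of 156:
37^1 ≡ 37
37^2 ≡ 17
37^3 ≡ 122
37^4 ≡ 120
37^6 ≡ 12
37^12 ≡ 144
37^13 ≡ 89
37^26 ≡ 147
37^39 ≡ 70
37^52 ≡ 146
37^78 ≡ 168
37^156 ≡ 1
So ord_169(37) = 156.

156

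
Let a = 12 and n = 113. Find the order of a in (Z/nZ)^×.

112

ord(12) | φ(113) = 113 − 1 = 112 = 2^4 · 7.
Divisors of 112: 1, 2, 4, 7, 8, 14, 16, 28, 56, 112.
Compute 12^d (mod 113) for the divisors d until we hit 1:
12^1 ≡ 12 (mod 113)
12^2 ≡ 31 (mod 113)
12^4 ≡ 57 (mod 113)
12^7 ≡ 73 (mod 113)
12^8 ≡ 85 (mod 113)
12^14 ≡ 18 (mod 113)
12^16 ≡ 106 (mod 113)
12^28 ≡ 98 (mod 113)
12^56 ≡ 112 (mod 113)
12^112 ≡ 1 (mod 113) ✓
So ord_113(12) = 112.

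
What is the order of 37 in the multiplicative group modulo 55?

By Lagrange's theorem, ord_55(37) divides φ(55) = φ(5·11) = (5−1)·(11−1) = 4·10 = 40 = 2^3 · 5.
Divisors of 40: 1, 2, 4, 5, 8, 10, 20, 40.
Evaluate successive powers at the divisors of 40:
37^1 ≡ 37 (mod 55)
37^2 ≡ 49 (mod 55)
37^4 ≡ 36 (mod 55)
37^5 ≡ 12 (mod 55)
37^8 ≡ 31 (mod 55)
37^10 ≡ 34 (mod 55)
37^20 ≡ 1 (mod 55) ✓
Therefore the multiplicative order of 37 modulo 55 is 20.

20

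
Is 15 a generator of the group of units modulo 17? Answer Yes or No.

No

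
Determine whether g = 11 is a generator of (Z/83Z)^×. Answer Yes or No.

No

φ(83) = 83 − 1 = 82 = 2 · 41.
11 is a primitive root mod 83 iff 11^(φ(83)/q) ≢ 1 for every prime q | φ(83), i.e. q ∈ {2, 41}.
11^41 ≡ 1 (mod 83)  [q = 2: ≡ 1 ✗]
11^2 ≡ 38 (mod 83)  [q = 41: ≢ 1 ✓]
11^41 ≡ 1 shows ord(11) | 41, strictly less than φ(83); not a primitive root.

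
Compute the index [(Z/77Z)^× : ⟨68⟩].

The order of 68 must divide φ(77) = φ(7·11) = (7−1)·(11−1) = 6·10 = 60 = 2^2 · 3 · 5.
Divisors of 60: 1, 2, 3, 4, 5, 6, 10, 12, 15, 20, 30, 60.
Evaluate successive powers at the divisors of 60:
68^1 ≡ 68 (mod 77)
68^2 ≡ 4 (mod 77)
68^3 ≡ 41 (mod 77)
68^4 ≡ 16 (mod 77)
68^5 ≡ 10 (mod 77)
68^6 ≡ 64 (mod 77)
68^10 ≡ 23 (mod 77)
68^12 ≡ 15 (mod 77)
68^15 ≡ 76 (mod 77)
68^20 ≡ 67 (mod 77)
68^30 ≡ 1 (mod 77) ✓
So ord_77(68) = 30, hence |⟨68⟩| = 30.
Index = |(Z/77Z)^×| / |⟨68⟩| = 60 / 30 = 2.

2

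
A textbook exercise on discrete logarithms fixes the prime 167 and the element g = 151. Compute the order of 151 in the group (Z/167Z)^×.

166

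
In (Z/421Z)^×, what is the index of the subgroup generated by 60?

12

ord(60) | φ(421) = 421 − 1 = 420 = 2^2 · 3 · 5 · 7.
Divisors of 420: 1, 2, 3, 4, 5, 6, 7, 10, 12, 14, 15, 20, 21, 28, 30, 35, 42, 60, 70, 84, 105, 140, 210, 420.
Compute 60^d (mod 421) for the divisors d until we hit 1:
60^1 ≡ 60 (mod 421)
60^2 ≡ 232 (mod 421)
60^3 ≡ 27 (mod 421)
60^4 ≡ 357 (mod 421)
60^5 ≡ 370 (mod 421)
60^6 ≡ 308 (mod 421)
60^7 ≡ 377 (mod 421)
60^10 ≡ 75 (mod 421)
60^12 ≡ 139 (mod 421)
60^14 ≡ 252 (mod 421)
60^15 ≡ 385 (mod 421)
60^20 ≡ 152 (mod 421)
60^21 ≡ 279 (mod 421)
60^28 ≡ 354 (mod 421)
60^30 ≡ 33 (mod 421)
60^35 ≡ 1 (mod 421) ✓
So ord_421(60) = 35, hence |⟨60⟩| = 35.
[(Z/421Z)^× : ⟨60⟩] = 420/35 = 12.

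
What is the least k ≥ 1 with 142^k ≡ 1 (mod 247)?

18

By Lagrange's theorem, ord_247(142) divides φ(247) = φ(13·19) = (13−1)·(19−1) = 12·18 = 216 = 2^3 · 3^3.
Divisors of 216: 1, 2, 3, 4, 6, 8, 9, 12, 18, 24, 27, 36, 54, 72, 108, 216.
Test each divisor d:
142^1 ≡ 142
142^2 ≡ 157
142^3 ≡ 64
142^4 ≡ 196
142^6 ≡ 144
142^8 ≡ 131
142^9 ≡ 77
142^12 ≡ 235
142^18 ≡ 1
So ord_247(142) = 18.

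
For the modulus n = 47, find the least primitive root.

5

φ(47) = 47 − 1 = 46 = 2 · 23.
g is a primitive root iff g^(46/q) ≢ 1 (mod 47) for each prime q ∈ {2, 23}.
g = 2: 2^23 ≡ 1 — hits 1, so not a primitive root.
g = 3: 3^23 ≡ 1 — hits 1, so not a primitive root.
g = 4: 4^23 ≡ 1 — hits 1, so not a primitive root.
g = 5: 5^23 ≡ 46; 5^2 ≡ 25 — none is 1, so 5 is a primitive root.
Hence the least primitive root of 47 is 5.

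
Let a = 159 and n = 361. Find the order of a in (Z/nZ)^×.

57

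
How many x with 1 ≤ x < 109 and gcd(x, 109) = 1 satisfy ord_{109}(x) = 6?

φ(109) = 109 − 1 = 108 = 2^2 · 3^3.
Since (Z/109Z)^× is cyclic of order 108, the number of elements of order d is φ(d) when d | 108 and 0 otherwise.
6 = 2 · 3 divides 108, and φ(6) = 2.

2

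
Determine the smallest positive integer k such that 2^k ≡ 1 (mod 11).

By Lagrange's theorem, ord_11(2) divides φ(11) = 11 − 1 = 10 = 2 · 5.
Divisors of 10: 1, 2, 5, 10.
Test each divisor d:
2^1 ≡ 2 (mod 11)
2^2 ≡ 4 (mod 11)
2^5 ≡ 10 (mod 11)
2^10 ≡ 1 (mod 11) ✓
Hence ord(2) = 10.

10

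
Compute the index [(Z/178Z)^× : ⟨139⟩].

4

By Lagrange's theorem, ord_178(139) divides φ(178) = φ(2)·φ(89) = 1·88 = 88 = 2^3 · 11.
Divisors of 88: 1, 2, 4, 8, 11, 22, 44, 88.
Check 139^d mod 178 for each divisor in increasing order:
139^1 ≡ 139
139^2 ≡ 97
139^4 ≡ 153
139^8 ≡ 91
139^11 ≡ 177
139^22 ≡ 1
The order of 139 is 22, so the subgroup it generates has 22 elements.
Index = |(Z/178Z)^×| / |⟨139⟩| = 88 / 22 = 4.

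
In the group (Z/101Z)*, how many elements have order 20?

8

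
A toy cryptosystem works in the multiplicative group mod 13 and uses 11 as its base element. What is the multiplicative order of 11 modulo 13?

12

By Lagrange's theorem, ord_13(11) divides φ(13) = 13 − 1 = 12 = 2^2 · 3.
Divisors of 12: 1, 2, 3, 4, 6, 12.
Check 11^d mod 13 for each divisor in increasing order:
11^1 ≡ 11
11^2 ≡ 4
11^3 ≡ 5
11^4 ≡ 3
11^6 ≡ 12
11^12 ≡ 1
Hence ord(11) = 12.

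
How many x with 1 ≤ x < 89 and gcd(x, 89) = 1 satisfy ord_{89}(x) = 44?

20

φ(89) = 89 − 1 = 88 = 2^3 · 11.
(Z/89Z)^× is cyclic (|G| = 88); a cyclic group of order m has exactly φ(d) elements of each order d | m, and none otherwise.
44 = 2^2 · 11 divides 88, and φ(44) = 20.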